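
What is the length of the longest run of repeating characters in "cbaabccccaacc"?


Input: "cbaabccccaacc"
Scanning for longest run:
  Position 1 ('b'): new char, reset run to 1
  Position 2 ('a'): new char, reset run to 1
  Position 3 ('a'): continues run of 'a', length=2
  Position 4 ('b'): new char, reset run to 1
  Position 5 ('c'): new char, reset run to 1
  Position 6 ('c'): continues run of 'c', length=2
  Position 7 ('c'): continues run of 'c', length=3
  Position 8 ('c'): continues run of 'c', length=4
  Position 9 ('a'): new char, reset run to 1
  Position 10 ('a'): continues run of 'a', length=2
  Position 11 ('c'): new char, reset run to 1
  Position 12 ('c'): continues run of 'c', length=2
Longest run: 'c' with length 4

4


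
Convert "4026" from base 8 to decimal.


Input: "4026" in base 8
Positional expansion:
  Digit '4' (value 4) x 8^3 = 2048
  Digit '0' (value 0) x 8^2 = 0
  Digit '2' (value 2) x 8^1 = 16
  Digit '6' (value 6) x 8^0 = 6
Sum = 2070

2070


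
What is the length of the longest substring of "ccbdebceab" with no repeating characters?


Input: "ccbdebceab"
Sliding window (track last position of each char):
  Position 0 ('c'): window [0,0] length 1 -- new best
  Position 1 ('c'): repeat (last at 0), move window start to 1
  Position 1 ('c'): window [1,1] length 1
  Position 2 ('b'): window [1,2] length 2 -- new best
  Position 3 ('d'): window [1,3] length 3 -- new best
  Position 4 ('e'): window [1,4] length 4 -- new best
  Position 5 ('b'): repeat (last at 2), move window start to 3
  Position 5 ('b'): window [3,5] length 3
  Position 6 ('c'): window [3,6] length 4
  Position 7 ('e'): repeat (last at 4), move window start to 5
  Position 7 ('e'): window [5,7] length 3
  Position 8 ('a'): window [5,8] length 4
  Position 9 ('b'): repeat (last at 5), move window start to 6
  Position 9 ('b'): window [6,9] length 4
Longest substring with no repeats: "cbde" with length 4

4


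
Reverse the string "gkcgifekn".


Input: gkcgifekn
Reading characters right to left:
  Position 8: 'n'
  Position 7: 'k'
  Position 6: 'e'
  Position 5: 'f'
  Position 4: 'i'
  Position 3: 'g'
  Position 2: 'c'
  Position 1: 'k'
  Position 0: 'g'
Reversed: nkefigckg

nkefigckg


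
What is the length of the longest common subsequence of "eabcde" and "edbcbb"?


LCS of "eabcde" and "edbcbb"
DP table:
           e    d    b    c    b    b
      0    0    0    0    0    0    0
  e   0    1    1    1    1    1    1
  a   0    1    1    1    1    1    1
  b   0    1    1    2    2    2    2
  c   0    1    1    2    3    3    3
  d   0    1    2    2    3    3    3
  e   0    1    2    2    3    3    3
LCS length = dp[6][6] = 3

3


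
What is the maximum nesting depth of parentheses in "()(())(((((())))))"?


Input: "()(())(((((())))))"
Tracking depth:
  Position 0 '(': depth becomes 1
  Position 1 ')': depth becomes 0
  Position 2 '(': depth becomes 1
  Position 3 '(': depth becomes 2
  Position 4 ')': depth becomes 1
  Position 5 ')': depth becomes 0
  Position 6 '(': depth becomes 1
  Position 7 '(': depth becomes 2
  Position 8 '(': depth becomes 3
  Position 9 '(': depth becomes 4
  Position 10 '(': depth becomes 5
  Position 11 '(': depth becomes 6
  Position 12 ')': depth becomes 5
  Position 13 ')': depth becomes 4
  Position 14 ')': depth becomes 3
  Position 15 ')': depth becomes 2
  Position 16 ')': depth becomes 1
  Position 17 ')': depth becomes 0
Maximum depth reached: 6

6


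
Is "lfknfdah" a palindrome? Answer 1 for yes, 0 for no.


Input: lfknfdah
Reversed: hadfnkfl
  Compare pos 0 ('l') with pos 7 ('h'): MISMATCH
  Compare pos 1 ('f') with pos 6 ('a'): MISMATCH
  Compare pos 2 ('k') with pos 5 ('d'): MISMATCH
  Compare pos 3 ('n') with pos 4 ('f'): MISMATCH
Result: not a palindrome

0


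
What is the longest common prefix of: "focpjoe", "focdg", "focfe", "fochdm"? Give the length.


Words: focpjoe, focdg, focfe, fochdm
  Position 0: all 'f' => match
  Position 1: all 'o' => match
  Position 2: all 'c' => match
  Position 3: ('p', 'd', 'f', 'h') => mismatch, stop
LCP = "foc" (length 3)

3


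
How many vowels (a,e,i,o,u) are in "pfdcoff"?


Input: pfdcoff
Checking each character:
  'p' at position 0: consonant
  'f' at position 1: consonant
  'd' at position 2: consonant
  'c' at position 3: consonant
  'o' at position 4: vowel (running total: 1)
  'f' at position 5: consonant
  'f' at position 6: consonant
Total vowels: 1

1


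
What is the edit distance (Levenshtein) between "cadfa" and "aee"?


Computing edit distance: "cadfa" -> "aee"
DP table:
           a    e    e
      0    1    2    3
  c   1    1    2    3
  a   2    1    2    3
  d   3    2    2    3
  f   4    3    3    3
  a   5    4    4    4
Edit distance = dp[5][3] = 4

4


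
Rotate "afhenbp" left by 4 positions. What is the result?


Input: "afhenbp", rotate left by 4
First 4 characters: "afhe"
Remaining characters: "nbp"
Concatenate remaining + first: "nbp" + "afhe" = "nbpafhe"

nbpafhe


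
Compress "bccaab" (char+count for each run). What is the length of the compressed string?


Input: bccaab
Runs:
  'b' x 1 => "b1"
  'c' x 2 => "c2"
  'a' x 2 => "a2"
  'b' x 1 => "b1"
Compressed: "b1c2a2b1"
Compressed length: 8

8


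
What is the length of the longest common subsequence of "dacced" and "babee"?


LCS of "dacced" and "babee"
DP table:
           b    a    b    e    e
      0    0    0    0    0    0
  d   0    0    0    0    0    0
  a   0    0    1    1    1    1
  c   0    0    1    1    1    1
  c   0    0    1    1    1    1
  e   0    0    1    1    2    2
  d   0    0    1    1    2    2
LCS length = dp[6][5] = 2

2


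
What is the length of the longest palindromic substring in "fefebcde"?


Input: "fefebcde"
Checking substrings for palindromes:
  [0:3] "fef" (len 3) => palindrome
  [1:4] "efe" (len 3) => palindrome
Longest palindromic substring: "fef" with length 3

3


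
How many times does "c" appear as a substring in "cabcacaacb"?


Searching for "c" in "cabcacaacb"
Scanning each position:
  Position 0: "c" => MATCH
  Position 1: "a" => no
  Position 2: "b" => no
  Position 3: "c" => MATCH
  Position 4: "a" => no
  Position 5: "c" => MATCH
  Position 6: "a" => no
  Position 7: "a" => no
  Position 8: "c" => MATCH
  Position 9: "b" => no
Total occurrences: 4

4


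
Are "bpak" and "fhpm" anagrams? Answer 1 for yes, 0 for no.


Strings: "bpak", "fhpm"
Sorted first:  abkp
Sorted second: fhmp
Differ at position 0: 'a' vs 'f' => not anagrams

0


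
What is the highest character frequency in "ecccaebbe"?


Input: ecccaebbe
Character counts:
  'a': 1
  'b': 2
  'c': 3
  'e': 3
Maximum frequency: 3

3


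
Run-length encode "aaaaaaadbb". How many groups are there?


Input: aaaaaaadbb
Scanning for consecutive runs:
  Group 1: 'a' x 7 (positions 0-6)
  Group 2: 'd' x 1 (positions 7-7)
  Group 3: 'b' x 2 (positions 8-9)
Total groups: 3

3


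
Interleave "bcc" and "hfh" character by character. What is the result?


Interleaving "bcc" and "hfh":
  Position 0: 'b' from first, 'h' from second => "bh"
  Position 1: 'c' from first, 'f' from second => "cf"
  Position 2: 'c' from first, 'h' from second => "ch"
Result: bhcfch

bhcfch


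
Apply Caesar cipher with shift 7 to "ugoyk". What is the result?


Caesar cipher: shift "ugoyk" by 7
  'u' (pos 20) + 7 = pos 1 = 'b'
  'g' (pos 6) + 7 = pos 13 = 'n'
  'o' (pos 14) + 7 = pos 21 = 'v'
  'y' (pos 24) + 7 = pos 5 = 'f'
  'k' (pos 10) + 7 = pos 17 = 'r'
Result: bnvfr

bnvfr


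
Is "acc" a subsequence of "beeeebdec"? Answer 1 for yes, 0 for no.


Check if "acc" is a subsequence of "beeeebdec"
Greedy scan:
  Position 0 ('b'): no match needed
  Position 1 ('e'): no match needed
  Position 2 ('e'): no match needed
  Position 3 ('e'): no match needed
  Position 4 ('e'): no match needed
  Position 5 ('b'): no match needed
  Position 6 ('d'): no match needed
  Position 7 ('e'): no match needed
  Position 8 ('c'): no match needed
Only matched 0/3 characters => not a subsequence

0


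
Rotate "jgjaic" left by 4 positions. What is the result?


Input: "jgjaic", rotate left by 4
First 4 characters: "jgja"
Remaining characters: "ic"
Concatenate remaining + first: "ic" + "jgja" = "icjgja"

icjgja


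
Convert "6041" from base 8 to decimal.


Input: "6041" in base 8
Positional expansion:
  Digit '6' (value 6) x 8^3 = 3072
  Digit '0' (value 0) x 8^2 = 0
  Digit '4' (value 4) x 8^1 = 32
  Digit '1' (value 1) x 8^0 = 1
Sum = 3105

3105


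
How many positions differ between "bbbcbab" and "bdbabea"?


Comparing "bbbcbab" and "bdbabea" position by position:
  Position 0: 'b' vs 'b' => same
  Position 1: 'b' vs 'd' => DIFFER
  Position 2: 'b' vs 'b' => same
  Position 3: 'c' vs 'a' => DIFFER
  Position 4: 'b' vs 'b' => same
  Position 5: 'a' vs 'e' => DIFFER
  Position 6: 'b' vs 'a' => DIFFER
Positions that differ: 4

4


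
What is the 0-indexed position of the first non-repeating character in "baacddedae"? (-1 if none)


Input: baacddedae
Character frequencies:
  'a': 3
  'b': 1
  'c': 1
  'd': 3
  'e': 2
Scanning left to right for freq == 1:
  Position 0 ('b'): unique! => answer = 0

0


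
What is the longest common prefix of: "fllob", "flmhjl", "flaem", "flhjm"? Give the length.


Words: fllob, flmhjl, flaem, flhjm
  Position 0: all 'f' => match
  Position 1: all 'l' => match
  Position 2: ('l', 'm', 'a', 'h') => mismatch, stop
LCP = "fl" (length 2)

2


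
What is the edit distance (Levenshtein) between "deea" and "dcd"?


Computing edit distance: "deea" -> "dcd"
DP table:
           d    c    d
      0    1    2    3
  d   1    0    1    2
  e   2    1    1    2
  e   3    2    2    2
  a   4    3    3    3
Edit distance = dp[4][3] = 3

3


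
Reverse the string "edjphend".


Input: edjphend
Reading characters right to left:
  Position 7: 'd'
  Position 6: 'n'
  Position 5: 'e'
  Position 4: 'h'
  Position 3: 'p'
  Position 2: 'j'
  Position 1: 'd'
  Position 0: 'e'
Reversed: dnehpjde

dnehpjde


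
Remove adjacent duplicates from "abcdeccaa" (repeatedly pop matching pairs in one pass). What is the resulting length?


Input: abcdeccaa
Stack-based adjacent duplicate removal:
  Read 'a': push. Stack: a
  Read 'b': push. Stack: ab
  Read 'c': push. Stack: abc
  Read 'd': push. Stack: abcd
  Read 'e': push. Stack: abcde
  Read 'c': push. Stack: abcdec
  Read 'c': matches stack top 'c' => pop. Stack: abcde
  Read 'a': push. Stack: abcdea
  Read 'a': matches stack top 'a' => pop. Stack: abcde
Final stack: "abcde" (length 5)

5


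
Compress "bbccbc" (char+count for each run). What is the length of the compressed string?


Input: bbccbc
Runs:
  'b' x 2 => "b2"
  'c' x 2 => "c2"
  'b' x 1 => "b1"
  'c' x 1 => "c1"
Compressed: "b2c2b1c1"
Compressed length: 8

8


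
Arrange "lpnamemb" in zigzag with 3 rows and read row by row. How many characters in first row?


Zigzag "lpnamemb" into 3 rows:
Placing characters:
  'l' => row 0
  'p' => row 1
  'n' => row 2
  'a' => row 1
  'm' => row 0
  'e' => row 1
  'm' => row 2
  'b' => row 1
Rows:
  Row 0: "lm"
  Row 1: "paeb"
  Row 2: "nm"
First row length: 2

2


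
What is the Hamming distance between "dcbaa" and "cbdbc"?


Comparing "dcbaa" and "cbdbc" position by position:
  Position 0: 'd' vs 'c' => differ
  Position 1: 'c' vs 'b' => differ
  Position 2: 'b' vs 'd' => differ
  Position 3: 'a' vs 'b' => differ
  Position 4: 'a' vs 'c' => differ
Total differences (Hamming distance): 5

5


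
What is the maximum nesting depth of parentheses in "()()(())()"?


Input: "()()(())()"
Tracking depth:
  Position 0 '(': depth becomes 1
  Position 1 ')': depth becomes 0
  Position 2 '(': depth becomes 1
  Position 3 ')': depth becomes 0
  Position 4 '(': depth becomes 1
  Position 5 '(': depth becomes 2
  Position 6 ')': depth becomes 1
  Position 7 ')': depth becomes 0
  Position 8 '(': depth becomes 1
  Position 9 ')': depth becomes 0
Maximum depth reached: 2

2


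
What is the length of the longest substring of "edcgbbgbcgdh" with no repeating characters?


Input: "edcgbbgbcgdh"
Sliding window (track last position of each char):
  Position 0 ('e'): window [0,0] length 1 -- new best
  Position 1 ('d'): window [0,1] length 2 -- new best
  Position 2 ('c'): window [0,2] length 3 -- new best
  Position 3 ('g'): window [0,3] length 4 -- new best
  Position 4 ('b'): window [0,4] length 5 -- new best
  Position 5 ('b'): repeat (last at 4), move window start to 5
  Position 5 ('b'): window [5,5] length 1
  Position 6 ('g'): window [5,6] length 2
  Position 7 ('b'): repeat (last at 5), move window start to 6
  Position 7 ('b'): window [6,7] length 2
  Position 8 ('c'): window [6,8] length 3
  Position 9 ('g'): repeat (last at 6), move window start to 7
  Position 9 ('g'): window [7,9] length 3
  Position 10 ('d'): window [7,10] length 4
  Position 11 ('h'): window [7,11] length 5
Longest substring with no repeats: "edcgb" with length 5

5


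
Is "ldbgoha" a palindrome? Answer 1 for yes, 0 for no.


Input: ldbgoha
Reversed: ahogbdl
  Compare pos 0 ('l') with pos 6 ('a'): MISMATCH
  Compare pos 1 ('d') with pos 5 ('h'): MISMATCH
  Compare pos 2 ('b') with pos 4 ('o'): MISMATCH
Result: not a palindrome

0


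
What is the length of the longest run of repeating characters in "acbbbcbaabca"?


Input: "acbbbcbaabca"
Scanning for longest run:
  Position 1 ('c'): new char, reset run to 1
  Position 2 ('b'): new char, reset run to 1
  Position 3 ('b'): continues run of 'b', length=2
  Position 4 ('b'): continues run of 'b', length=3
  Position 5 ('c'): new char, reset run to 1
  Position 6 ('b'): new char, reset run to 1
  Position 7 ('a'): new char, reset run to 1
  Position 8 ('a'): continues run of 'a', length=2
  Position 9 ('b'): new char, reset run to 1
  Position 10 ('c'): new char, reset run to 1
  Position 11 ('a'): new char, reset run to 1
Longest run: 'b' with length 3

3


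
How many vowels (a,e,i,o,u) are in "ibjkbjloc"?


Input: ibjkbjloc
Checking each character:
  'i' at position 0: vowel (running total: 1)
  'b' at position 1: consonant
  'j' at position 2: consonant
  'k' at position 3: consonant
  'b' at position 4: consonant
  'j' at position 5: consonant
  'l' at position 6: consonant
  'o' at position 7: vowel (running total: 2)
  'c' at position 8: consonant
Total vowels: 2

2


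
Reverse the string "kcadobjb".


Input: kcadobjb
Reading characters right to left:
  Position 7: 'b'
  Position 6: 'j'
  Position 5: 'b'
  Position 4: 'o'
  Position 3: 'd'
  Position 2: 'a'
  Position 1: 'c'
  Position 0: 'k'
Reversed: bjbodack

bjbodack


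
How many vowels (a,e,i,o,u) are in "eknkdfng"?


Input: eknkdfng
Checking each character:
  'e' at position 0: vowel (running total: 1)
  'k' at position 1: consonant
  'n' at position 2: consonant
  'k' at position 3: consonant
  'd' at position 4: consonant
  'f' at position 5: consonant
  'n' at position 6: consonant
  'g' at position 7: consonant
Total vowels: 1

1


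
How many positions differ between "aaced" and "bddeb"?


Comparing "aaced" and "bddeb" position by position:
  Position 0: 'a' vs 'b' => DIFFER
  Position 1: 'a' vs 'd' => DIFFER
  Position 2: 'c' vs 'd' => DIFFER
  Position 3: 'e' vs 'e' => same
  Position 4: 'd' vs 'b' => DIFFER
Positions that differ: 4

4


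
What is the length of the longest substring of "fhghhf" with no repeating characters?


Input: "fhghhf"
Sliding window (track last position of each char):
  Position 0 ('f'): window [0,0] length 1 -- new best
  Position 1 ('h'): window [0,1] length 2 -- new best
  Position 2 ('g'): window [0,2] length 3 -- new best
  Position 3 ('h'): repeat (last at 1), move window start to 2
  Position 3 ('h'): window [2,3] length 2
  Position 4 ('h'): repeat (last at 3), move window start to 4
  Position 4 ('h'): window [4,4] length 1
  Position 5 ('f'): window [4,5] length 2
Longest substring with no repeats: "fhg" with length 3

3


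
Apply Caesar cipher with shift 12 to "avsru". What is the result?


Caesar cipher: shift "avsru" by 12
  'a' (pos 0) + 12 = pos 12 = 'm'
  'v' (pos 21) + 12 = pos 7 = 'h'
  's' (pos 18) + 12 = pos 4 = 'e'
  'r' (pos 17) + 12 = pos 3 = 'd'
  'u' (pos 20) + 12 = pos 6 = 'g'
Result: mhedg

mhedg


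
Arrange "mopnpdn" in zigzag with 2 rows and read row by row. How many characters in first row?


Zigzag "mopnpdn" into 2 rows:
Placing characters:
  'm' => row 0
  'o' => row 1
  'p' => row 0
  'n' => row 1
  'p' => row 0
  'd' => row 1
  'n' => row 0
Rows:
  Row 0: "mppn"
  Row 1: "ond"
First row length: 4

4


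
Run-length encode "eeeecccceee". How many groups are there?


Input: eeeecccceee
Scanning for consecutive runs:
  Group 1: 'e' x 4 (positions 0-3)
  Group 2: 'c' x 4 (positions 4-7)
  Group 3: 'e' x 3 (positions 8-10)
Total groups: 3

3


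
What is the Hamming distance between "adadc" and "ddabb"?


Comparing "adadc" and "ddabb" position by position:
  Position 0: 'a' vs 'd' => differ
  Position 1: 'd' vs 'd' => same
  Position 2: 'a' vs 'a' => same
  Position 3: 'd' vs 'b' => differ
  Position 4: 'c' vs 'b' => differ
Total differences (Hamming distance): 3

3


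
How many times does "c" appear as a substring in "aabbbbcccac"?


Searching for "c" in "aabbbbcccac"
Scanning each position:
  Position 0: "a" => no
  Position 1: "a" => no
  Position 2: "b" => no
  Position 3: "b" => no
  Position 4: "b" => no
  Position 5: "b" => no
  Position 6: "c" => MATCH
  Position 7: "c" => MATCH
  Position 8: "c" => MATCH
  Position 9: "a" => no
  Position 10: "c" => MATCH
Total occurrences: 4

4


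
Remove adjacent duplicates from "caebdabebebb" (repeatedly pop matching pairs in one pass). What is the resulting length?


Input: caebdabebebb
Stack-based adjacent duplicate removal:
  Read 'c': push. Stack: c
  Read 'a': push. Stack: ca
  Read 'e': push. Stack: cae
  Read 'b': push. Stack: caeb
  Read 'd': push. Stack: caebd
  Read 'a': push. Stack: caebda
  Read 'b': push. Stack: caebdab
  Read 'e': push. Stack: caebdabe
  Read 'b': push. Stack: caebdabeb
  Read 'e': push. Stack: caebdabebe
  Read 'b': push. Stack: caebdabebeb
  Read 'b': matches stack top 'b' => pop. Stack: caebdabebe
Final stack: "caebdabebe" (length 10)

10


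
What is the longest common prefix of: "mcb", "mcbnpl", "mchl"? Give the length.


Words: mcb, mcbnpl, mchl
  Position 0: all 'm' => match
  Position 1: all 'c' => match
  Position 2: ('b', 'b', 'h') => mismatch, stop
LCP = "mc" (length 2)

2


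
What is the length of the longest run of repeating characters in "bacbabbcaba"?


Input: "bacbabbcaba"
Scanning for longest run:
  Position 1 ('a'): new char, reset run to 1
  Position 2 ('c'): new char, reset run to 1
  Position 3 ('b'): new char, reset run to 1
  Position 4 ('a'): new char, reset run to 1
  Position 5 ('b'): new char, reset run to 1
  Position 6 ('b'): continues run of 'b', length=2
  Position 7 ('c'): new char, reset run to 1
  Position 8 ('a'): new char, reset run to 1
  Position 9 ('b'): new char, reset run to 1
  Position 10 ('a'): new char, reset run to 1
Longest run: 'b' with length 2

2


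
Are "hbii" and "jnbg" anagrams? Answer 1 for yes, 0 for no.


Strings: "hbii", "jnbg"
Sorted first:  bhii
Sorted second: bgjn
Differ at position 1: 'h' vs 'g' => not anagrams

0


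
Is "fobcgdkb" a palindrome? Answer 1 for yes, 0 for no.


Input: fobcgdkb
Reversed: bkdgcbof
  Compare pos 0 ('f') with pos 7 ('b'): MISMATCH
  Compare pos 1 ('o') with pos 6 ('k'): MISMATCH
  Compare pos 2 ('b') with pos 5 ('d'): MISMATCH
  Compare pos 3 ('c') with pos 4 ('g'): MISMATCH
Result: not a palindrome

0


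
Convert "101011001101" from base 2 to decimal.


Input: "101011001101" in base 2
Positional expansion:
  Digit '1' (value 1) x 2^11 = 2048
  Digit '0' (value 0) x 2^10 = 0
  Digit '1' (value 1) x 2^9 = 512
  Digit '0' (value 0) x 2^8 = 0
  Digit '1' (value 1) x 2^7 = 128
  Digit '1' (value 1) x 2^6 = 64
  Digit '0' (value 0) x 2^5 = 0
  Digit '0' (value 0) x 2^4 = 0
  Digit '1' (value 1) x 2^3 = 8
  Digit '1' (value 1) x 2^2 = 4
  Digit '0' (value 0) x 2^1 = 0
  Digit '1' (value 1) x 2^0 = 1
Sum = 2765

2765


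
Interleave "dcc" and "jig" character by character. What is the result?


Interleaving "dcc" and "jig":
  Position 0: 'd' from first, 'j' from second => "dj"
  Position 1: 'c' from first, 'i' from second => "ci"
  Position 2: 'c' from first, 'g' from second => "cg"
Result: djcicg

djcicg


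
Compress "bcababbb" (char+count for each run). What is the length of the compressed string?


Input: bcababbb
Runs:
  'b' x 1 => "b1"
  'c' x 1 => "c1"
  'a' x 1 => "a1"
  'b' x 1 => "b1"
  'a' x 1 => "a1"
  'b' x 3 => "b3"
Compressed: "b1c1a1b1a1b3"
Compressed length: 12

12


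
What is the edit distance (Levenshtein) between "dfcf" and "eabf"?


Computing edit distance: "dfcf" -> "eabf"
DP table:
           e    a    b    f
      0    1    2    3    4
  d   1    1    2    3    4
  f   2    2    2    3    3
  c   3    3    3    3    4
  f   4    4    4    4    3
Edit distance = dp[4][4] = 3

3


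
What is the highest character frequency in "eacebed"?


Input: eacebed
Character counts:
  'a': 1
  'b': 1
  'c': 1
  'd': 1
  'e': 3
Maximum frequency: 3

3


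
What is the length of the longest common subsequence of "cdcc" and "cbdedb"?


LCS of "cdcc" and "cbdedb"
DP table:
           c    b    d    e    d    b
      0    0    0    0    0    0    0
  c   0    1    1    1    1    1    1
  d   0    1    1    2    2    2    2
  c   0    1    1    2    2    2    2
  c   0    1    1    2    2    2    2
LCS length = dp[4][6] = 2

2


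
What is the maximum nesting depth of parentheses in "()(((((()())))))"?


Input: "()(((((()())))))"
Tracking depth:
  Position 0 '(': depth becomes 1
  Position 1 ')': depth becomes 0
  Position 2 '(': depth becomes 1
  Position 3 '(': depth becomes 2
  Position 4 '(': depth becomes 3
  Position 5 '(': depth becomes 4
  Position 6 '(': depth becomes 5
  Position 7 '(': depth becomes 6
  Position 8 ')': depth becomes 5
  Position 9 '(': depth becomes 6
  Position 10 ')': depth becomes 5
  Position 11 ')': depth becomes 4
  Position 12 ')': depth becomes 3
  Position 13 ')': depth becomes 2
  Position 14 ')': depth becomes 1
  Position 15 ')': depth becomes 0
Maximum depth reached: 6

6


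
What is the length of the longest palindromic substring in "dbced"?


Input: "dbced"
Checking substrings for palindromes:
  No multi-char palindromic substrings found
Longest palindromic substring: "d" with length 1

1


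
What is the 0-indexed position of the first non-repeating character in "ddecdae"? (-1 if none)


Input: ddecdae
Character frequencies:
  'a': 1
  'c': 1
  'd': 3
  'e': 2
Scanning left to right for freq == 1:
  Position 0 ('d'): freq=3, skip
  Position 1 ('d'): freq=3, skip
  Position 2 ('e'): freq=2, skip
  Position 3 ('c'): unique! => answer = 3

3


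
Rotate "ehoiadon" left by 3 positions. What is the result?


Input: "ehoiadon", rotate left by 3
First 3 characters: "eho"
Remaining characters: "iadon"
Concatenate remaining + first: "iadon" + "eho" = "iadoneho"

iadoneho


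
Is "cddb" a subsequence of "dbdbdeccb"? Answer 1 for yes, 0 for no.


Check if "cddb" is a subsequence of "dbdbdeccb"
Greedy scan:
  Position 0 ('d'): no match needed
  Position 1 ('b'): no match needed
  Position 2 ('d'): no match needed
  Position 3 ('b'): no match needed
  Position 4 ('d'): no match needed
  Position 5 ('e'): no match needed
  Position 6 ('c'): matches sub[0] = 'c'
  Position 7 ('c'): no match needed
  Position 8 ('b'): no match needed
Only matched 1/4 characters => not a subsequence

0


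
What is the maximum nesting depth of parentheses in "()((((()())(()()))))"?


Input: "()((((()())(()()))))"
Tracking depth:
  Position 0 '(': depth becomes 1
  Position 1 ')': depth becomes 0
  Position 2 '(': depth becomes 1
  Position 3 '(': depth becomes 2
  Position 4 '(': depth becomes 3
  Position 5 '(': depth becomes 4
  Position 6 '(': depth becomes 5
  Position 7 ')': depth becomes 4
  Position 8 '(': depth becomes 5
  Position 9 ')': depth becomes 4
  Position 10 ')': depth becomes 3
  Position 11 '(': depth becomes 4
  Position 12 '(': depth becomes 5
  Position 13 ')': depth becomes 4
  Position 14 '(': depth becomes 5
  Position 15 ')': depth becomes 4
  Position 16 ')': depth becomes 3
  Position 17 ')': depth becomes 2
  Position 18 ')': depth becomes 1
  Position 19 ')': depth becomes 0
Maximum depth reached: 5

5


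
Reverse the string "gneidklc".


Input: gneidklc
Reading characters right to left:
  Position 7: 'c'
  Position 6: 'l'
  Position 5: 'k'
  Position 4: 'd'
  Position 3: 'i'
  Position 2: 'e'
  Position 1: 'n'
  Position 0: 'g'
Reversed: clkdieng

clkdieng


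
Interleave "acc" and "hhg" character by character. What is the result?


Interleaving "acc" and "hhg":
  Position 0: 'a' from first, 'h' from second => "ah"
  Position 1: 'c' from first, 'h' from second => "ch"
  Position 2: 'c' from first, 'g' from second => "cg"
Result: ahchcg

ahchcg


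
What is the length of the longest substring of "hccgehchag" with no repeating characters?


Input: "hccgehchag"
Sliding window (track last position of each char):
  Position 0 ('h'): window [0,0] length 1 -- new best
  Position 1 ('c'): window [0,1] length 2 -- new best
  Position 2 ('c'): repeat (last at 1), move window start to 2
  Position 2 ('c'): window [2,2] length 1
  Position 3 ('g'): window [2,3] length 2
  Position 4 ('e'): window [2,4] length 3 -- new best
  Position 5 ('h'): window [2,5] length 4 -- new best
  Position 6 ('c'): repeat (last at 2), move window start to 3
  Position 6 ('c'): window [3,6] length 4
  Position 7 ('h'): repeat (last at 5), move window start to 6
  Position 7 ('h'): window [6,7] length 2
  Position 8 ('a'): window [6,8] length 3
  Position 9 ('g'): window [6,9] length 4
Longest substring with no repeats: "cgeh" with length 4

4


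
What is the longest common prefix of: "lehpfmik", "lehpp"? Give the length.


Words: lehpfmik, lehpp
  Position 0: all 'l' => match
  Position 1: all 'e' => match
  Position 2: all 'h' => match
  Position 3: all 'p' => match
  Position 4: ('f', 'p') => mismatch, stop
LCP = "lehp" (length 4)

4


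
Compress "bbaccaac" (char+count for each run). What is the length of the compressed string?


Input: bbaccaac
Runs:
  'b' x 2 => "b2"
  'a' x 1 => "a1"
  'c' x 2 => "c2"
  'a' x 2 => "a2"
  'c' x 1 => "c1"
Compressed: "b2a1c2a2c1"
Compressed length: 10

10


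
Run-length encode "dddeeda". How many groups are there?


Input: dddeeda
Scanning for consecutive runs:
  Group 1: 'd' x 3 (positions 0-2)
  Group 2: 'e' x 2 (positions 3-4)
  Group 3: 'd' x 1 (positions 5-5)
  Group 4: 'a' x 1 (positions 6-6)
Total groups: 4

4


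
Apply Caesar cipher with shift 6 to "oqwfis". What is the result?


Caesar cipher: shift "oqwfis" by 6
  'o' (pos 14) + 6 = pos 20 = 'u'
  'q' (pos 16) + 6 = pos 22 = 'w'
  'w' (pos 22) + 6 = pos 2 = 'c'
  'f' (pos 5) + 6 = pos 11 = 'l'
  'i' (pos 8) + 6 = pos 14 = 'o'
  's' (pos 18) + 6 = pos 24 = 'y'
Result: uwcloy

uwcloy


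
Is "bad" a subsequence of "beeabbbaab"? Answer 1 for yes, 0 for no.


Check if "bad" is a subsequence of "beeabbbaab"
Greedy scan:
  Position 0 ('b'): matches sub[0] = 'b'
  Position 1 ('e'): no match needed
  Position 2 ('e'): no match needed
  Position 3 ('a'): matches sub[1] = 'a'
  Position 4 ('b'): no match needed
  Position 5 ('b'): no match needed
  Position 6 ('b'): no match needed
  Position 7 ('a'): no match needed
  Position 8 ('a'): no match needed
  Position 9 ('b'): no match needed
Only matched 2/3 characters => not a subsequence

0


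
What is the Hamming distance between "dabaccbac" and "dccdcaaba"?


Comparing "dabaccbac" and "dccdcaaba" position by position:
  Position 0: 'd' vs 'd' => same
  Position 1: 'a' vs 'c' => differ
  Position 2: 'b' vs 'c' => differ
  Position 3: 'a' vs 'd' => differ
  Position 4: 'c' vs 'c' => same
  Position 5: 'c' vs 'a' => differ
  Position 6: 'b' vs 'a' => differ
  Position 7: 'a' vs 'b' => differ
  Position 8: 'c' vs 'a' => differ
Total differences (Hamming distance): 7

7


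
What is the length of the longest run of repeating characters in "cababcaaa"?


Input: "cababcaaa"
Scanning for longest run:
  Position 1 ('a'): new char, reset run to 1
  Position 2 ('b'): new char, reset run to 1
  Position 3 ('a'): new char, reset run to 1
  Position 4 ('b'): new char, reset run to 1
  Position 5 ('c'): new char, reset run to 1
  Position 6 ('a'): new char, reset run to 1
  Position 7 ('a'): continues run of 'a', length=2
  Position 8 ('a'): continues run of 'a', length=3
Longest run: 'a' with length 3

3


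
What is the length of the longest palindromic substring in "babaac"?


Input: "babaac"
Checking substrings for palindromes:
  [0:3] "bab" (len 3) => palindrome
  [1:4] "aba" (len 3) => palindrome
  [3:5] "aa" (len 2) => palindrome
Longest palindromic substring: "bab" with length 3

3


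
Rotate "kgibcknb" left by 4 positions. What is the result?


Input: "kgibcknb", rotate left by 4
First 4 characters: "kgib"
Remaining characters: "cknb"
Concatenate remaining + first: "cknb" + "kgib" = "cknbkgib"

cknbkgib


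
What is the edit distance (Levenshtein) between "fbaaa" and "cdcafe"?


Computing edit distance: "fbaaa" -> "cdcafe"
DP table:
           c    d    c    a    f    e
      0    1    2    3    4    5    6
  f   1    1    2    3    4    4    5
  b   2    2    2    3    4    5    5
  a   3    3    3    3    3    4    5
  a   4    4    4    4    3    4    5
  a   5    5    5    5    4    4    5
Edit distance = dp[5][6] = 5

5


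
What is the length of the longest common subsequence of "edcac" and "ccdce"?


LCS of "edcac" and "ccdce"
DP table:
           c    c    d    c    e
      0    0    0    0    0    0
  e   0    0    0    0    0    1
  d   0    0    0    1    1    1
  c   0    1    1    1    2    2
  a   0    1    1    1    2    2
  c   0    1    2    2    2    2
LCS length = dp[5][5] = 2

2


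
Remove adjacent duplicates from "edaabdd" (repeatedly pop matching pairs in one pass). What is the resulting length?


Input: edaabdd
Stack-based adjacent duplicate removal:
  Read 'e': push. Stack: e
  Read 'd': push. Stack: ed
  Read 'a': push. Stack: eda
  Read 'a': matches stack top 'a' => pop. Stack: ed
  Read 'b': push. Stack: edb
  Read 'd': push. Stack: edbd
  Read 'd': matches stack top 'd' => pop. Stack: edb
Final stack: "edb" (length 3)

3


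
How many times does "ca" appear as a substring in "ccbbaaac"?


Searching for "ca" in "ccbbaaac"
Scanning each position:
  Position 0: "cc" => no
  Position 1: "cb" => no
  Position 2: "bb" => no
  Position 3: "ba" => no
  Position 4: "aa" => no
  Position 5: "aa" => no
  Position 6: "ac" => no
Total occurrences: 0

0


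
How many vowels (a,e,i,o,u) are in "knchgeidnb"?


Input: knchgeidnb
Checking each character:
  'k' at position 0: consonant
  'n' at position 1: consonant
  'c' at position 2: consonant
  'h' at position 3: consonant
  'g' at position 4: consonant
  'e' at position 5: vowel (running total: 1)
  'i' at position 6: vowel (running total: 2)
  'd' at position 7: consonant
  'n' at position 8: consonant
  'b' at position 9: consonant
Total vowels: 2

2


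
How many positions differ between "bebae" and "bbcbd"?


Comparing "bebae" and "bbcbd" position by position:
  Position 0: 'b' vs 'b' => same
  Position 1: 'e' vs 'b' => DIFFER
  Position 2: 'b' vs 'c' => DIFFER
  Position 3: 'a' vs 'b' => DIFFER
  Position 4: 'e' vs 'd' => DIFFER
Positions that differ: 4

4


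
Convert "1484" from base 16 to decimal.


Input: "1484" in base 16
Positional expansion:
  Digit '1' (value 1) x 16^3 = 4096
  Digit '4' (value 4) x 16^2 = 1024
  Digit '8' (value 8) x 16^1 = 128
  Digit '4' (value 4) x 16^0 = 4
Sum = 5252

5252


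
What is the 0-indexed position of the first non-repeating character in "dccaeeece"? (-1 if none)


Input: dccaeeece
Character frequencies:
  'a': 1
  'c': 3
  'd': 1
  'e': 4
Scanning left to right for freq == 1:
  Position 0 ('d'): unique! => answer = 0

0


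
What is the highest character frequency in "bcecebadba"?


Input: bcecebadba
Character counts:
  'a': 2
  'b': 3
  'c': 2
  'd': 1
  'e': 2
Maximum frequency: 3

3


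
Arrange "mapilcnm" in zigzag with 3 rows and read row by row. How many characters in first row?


Zigzag "mapilcnm" into 3 rows:
Placing characters:
  'm' => row 0
  'a' => row 1
  'p' => row 2
  'i' => row 1
  'l' => row 0
  'c' => row 1
  'n' => row 2
  'm' => row 1
Rows:
  Row 0: "ml"
  Row 1: "aicm"
  Row 2: "pn"
First row length: 2

2


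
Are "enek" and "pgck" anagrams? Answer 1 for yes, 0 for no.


Strings: "enek", "pgck"
Sorted first:  eekn
Sorted second: cgkp
Differ at position 0: 'e' vs 'c' => not anagrams

0


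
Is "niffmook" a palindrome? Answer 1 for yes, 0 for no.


Input: niffmook
Reversed: koomffin
  Compare pos 0 ('n') with pos 7 ('k'): MISMATCH
  Compare pos 1 ('i') with pos 6 ('o'): MISMATCH
  Compare pos 2 ('f') with pos 5 ('o'): MISMATCH
  Compare pos 3 ('f') with pos 4 ('m'): MISMATCH
Result: not a palindrome

0


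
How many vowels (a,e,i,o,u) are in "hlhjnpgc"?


Input: hlhjnpgc
Checking each character:
  'h' at position 0: consonant
  'l' at position 1: consonant
  'h' at position 2: consonant
  'j' at position 3: consonant
  'n' at position 4: consonant
  'p' at position 5: consonant
  'g' at position 6: consonant
  'c' at position 7: consonant
Total vowels: 0

0


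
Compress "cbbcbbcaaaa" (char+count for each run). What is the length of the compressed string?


Input: cbbcbbcaaaa
Runs:
  'c' x 1 => "c1"
  'b' x 2 => "b2"
  'c' x 1 => "c1"
  'b' x 2 => "b2"
  'c' x 1 => "c1"
  'a' x 4 => "a4"
Compressed: "c1b2c1b2c1a4"
Compressed length: 12

12


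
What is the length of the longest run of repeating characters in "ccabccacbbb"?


Input: "ccabccacbbb"
Scanning for longest run:
  Position 1 ('c'): continues run of 'c', length=2
  Position 2 ('a'): new char, reset run to 1
  Position 3 ('b'): new char, reset run to 1
  Position 4 ('c'): new char, reset run to 1
  Position 5 ('c'): continues run of 'c', length=2
  Position 6 ('a'): new char, reset run to 1
  Position 7 ('c'): new char, reset run to 1
  Position 8 ('b'): new char, reset run to 1
  Position 9 ('b'): continues run of 'b', length=2
  Position 10 ('b'): continues run of 'b', length=3
Longest run: 'b' with length 3

3


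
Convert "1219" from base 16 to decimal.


Input: "1219" in base 16
Positional expansion:
  Digit '1' (value 1) x 16^3 = 4096
  Digit '2' (value 2) x 16^2 = 512
  Digit '1' (value 1) x 16^1 = 16
  Digit '9' (value 9) x 16^0 = 9
Sum = 4633

4633


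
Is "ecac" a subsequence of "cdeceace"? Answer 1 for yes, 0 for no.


Check if "ecac" is a subsequence of "cdeceace"
Greedy scan:
  Position 0 ('c'): no match needed
  Position 1 ('d'): no match needed
  Position 2 ('e'): matches sub[0] = 'e'
  Position 3 ('c'): matches sub[1] = 'c'
  Position 4 ('e'): no match needed
  Position 5 ('a'): matches sub[2] = 'a'
  Position 6 ('c'): matches sub[3] = 'c'
  Position 7 ('e'): no match needed
All 4 characters matched => is a subsequence

1


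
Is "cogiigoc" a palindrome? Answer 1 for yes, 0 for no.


Input: cogiigoc
Reversed: cogiigoc
  Compare pos 0 ('c') with pos 7 ('c'): match
  Compare pos 1 ('o') with pos 6 ('o'): match
  Compare pos 2 ('g') with pos 5 ('g'): match
  Compare pos 3 ('i') with pos 4 ('i'): match
Result: palindrome

1


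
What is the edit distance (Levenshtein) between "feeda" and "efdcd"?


Computing edit distance: "feeda" -> "efdcd"
DP table:
           e    f    d    c    d
      0    1    2    3    4    5
  f   1    1    1    2    3    4
  e   2    1    2    2    3    4
  e   3    2    2    3    3    4
  d   4    3    3    2    3    3
  a   5    4    4    3    3    4
Edit distance = dp[5][5] = 4

4


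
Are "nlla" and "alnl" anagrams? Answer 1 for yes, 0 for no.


Strings: "nlla", "alnl"
Sorted first:  alln
Sorted second: alln
Sorted forms match => anagrams

1


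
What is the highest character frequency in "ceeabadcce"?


Input: ceeabadcce
Character counts:
  'a': 2
  'b': 1
  'c': 3
  'd': 1
  'e': 3
Maximum frequency: 3

3


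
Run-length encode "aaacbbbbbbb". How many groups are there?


Input: aaacbbbbbbb
Scanning for consecutive runs:
  Group 1: 'a' x 3 (positions 0-2)
  Group 2: 'c' x 1 (positions 3-3)
  Group 3: 'b' x 7 (positions 4-10)
Total groups: 3

3


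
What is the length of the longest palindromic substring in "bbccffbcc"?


Input: "bbccffbcc"
Checking substrings for palindromes:
  [0:2] "bb" (len 2) => palindrome
  [2:4] "cc" (len 2) => palindrome
  [4:6] "ff" (len 2) => palindrome
  [7:9] "cc" (len 2) => palindrome
Longest palindromic substring: "bb" with length 2

2


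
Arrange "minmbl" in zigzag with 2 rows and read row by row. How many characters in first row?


Zigzag "minmbl" into 2 rows:
Placing characters:
  'm' => row 0
  'i' => row 1
  'n' => row 0
  'm' => row 1
  'b' => row 0
  'l' => row 1
Rows:
  Row 0: "mnb"
  Row 1: "iml"
First row length: 3

3


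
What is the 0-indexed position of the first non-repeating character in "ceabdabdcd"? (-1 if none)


Input: ceabdabdcd
Character frequencies:
  'a': 2
  'b': 2
  'c': 2
  'd': 3
  'e': 1
Scanning left to right for freq == 1:
  Position 0 ('c'): freq=2, skip
  Position 1 ('e'): unique! => answer = 1

1


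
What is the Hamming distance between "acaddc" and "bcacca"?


Comparing "acaddc" and "bcacca" position by position:
  Position 0: 'a' vs 'b' => differ
  Position 1: 'c' vs 'c' => same
  Position 2: 'a' vs 'a' => same
  Position 3: 'd' vs 'c' => differ
  Position 4: 'd' vs 'c' => differ
  Position 5: 'c' vs 'a' => differ
Total differences (Hamming distance): 4

4


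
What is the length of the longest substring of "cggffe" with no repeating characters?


Input: "cggffe"
Sliding window (track last position of each char):
  Position 0 ('c'): window [0,0] length 1 -- new best
  Position 1 ('g'): window [0,1] length 2 -- new best
  Position 2 ('g'): repeat (last at 1), move window start to 2
  Position 2 ('g'): window [2,2] length 1
  Position 3 ('f'): window [2,3] length 2
  Position 4 ('f'): repeat (last at 3), move window start to 4
  Position 4 ('f'): window [4,4] length 1
  Position 5 ('e'): window [4,5] length 2
Longest substring with no repeats: "cg" with length 2

2


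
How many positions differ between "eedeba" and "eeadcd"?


Comparing "eedeba" and "eeadcd" position by position:
  Position 0: 'e' vs 'e' => same
  Position 1: 'e' vs 'e' => same
  Position 2: 'd' vs 'a' => DIFFER
  Position 3: 'e' vs 'd' => DIFFER
  Position 4: 'b' vs 'c' => DIFFER
  Position 5: 'a' vs 'd' => DIFFER
Positions that differ: 4

4


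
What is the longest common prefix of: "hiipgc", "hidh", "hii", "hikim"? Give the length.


Words: hiipgc, hidh, hii, hikim
  Position 0: all 'h' => match
  Position 1: all 'i' => match
  Position 2: ('i', 'd', 'i', 'k') => mismatch, stop
LCP = "hi" (length 2)

2


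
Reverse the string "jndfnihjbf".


Input: jndfnihjbf
Reading characters right to left:
  Position 9: 'f'
  Position 8: 'b'
  Position 7: 'j'
  Position 6: 'h'
  Position 5: 'i'
  Position 4: 'n'
  Position 3: 'f'
  Position 2: 'd'
  Position 1: 'n'
  Position 0: 'j'
Reversed: fbjhinfdnj

fbjhinfdnj


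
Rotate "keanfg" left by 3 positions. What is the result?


Input: "keanfg", rotate left by 3
First 3 characters: "kea"
Remaining characters: "nfg"
Concatenate remaining + first: "nfg" + "kea" = "nfgkea"

nfgkea


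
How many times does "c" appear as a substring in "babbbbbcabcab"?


Searching for "c" in "babbbbbcabcab"
Scanning each position:
  Position 0: "b" => no
  Position 1: "a" => no
  Position 2: "b" => no
  Position 3: "b" => no
  Position 4: "b" => no
  Position 5: "b" => no
  Position 6: "b" => no
  Position 7: "c" => MATCH
  Position 8: "a" => no
  Position 9: "b" => no
  Position 10: "c" => MATCH
  Position 11: "a" => no
  Position 12: "b" => no
Total occurrences: 2

2
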